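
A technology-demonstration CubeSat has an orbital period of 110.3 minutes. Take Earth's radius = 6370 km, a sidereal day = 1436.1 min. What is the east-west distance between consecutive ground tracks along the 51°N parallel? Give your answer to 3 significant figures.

T = 110.3 min = 6618.0 s.
Node shift per orbit = (6618.0/86166) × 360° = 27.65°.
Equatorial spacing = 27.65 × 111.2 km/° = 3074 km.
At 51° latitude, spacing = 3074 × cos(51°) = 1935 km.

1930 km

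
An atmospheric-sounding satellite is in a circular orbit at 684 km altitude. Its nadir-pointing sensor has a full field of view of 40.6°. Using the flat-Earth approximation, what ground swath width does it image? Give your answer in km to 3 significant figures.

Half-angle = 40.6°/2 = 20.3°.
Swath width ≈ 2h·tan(θ/2) = 2 × 684 × tan(20.3°) = 506.0 km.

506 km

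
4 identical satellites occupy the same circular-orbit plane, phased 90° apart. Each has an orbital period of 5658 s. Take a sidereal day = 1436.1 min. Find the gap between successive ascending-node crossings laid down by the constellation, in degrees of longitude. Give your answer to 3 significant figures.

5.91°

Single-satellite node shift = (5658.0/86166) × 360° = 23.64°.
With 4 satellites evenly phased, successive equator crossings are 23.64/4 = 5.910° apart.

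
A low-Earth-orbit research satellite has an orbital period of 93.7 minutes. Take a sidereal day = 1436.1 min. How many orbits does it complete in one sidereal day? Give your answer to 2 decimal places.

15.33

T = 93.7 min = 5622.0 s.
Orbits per sidereal day = 86166 / 5622.0 = 15.327.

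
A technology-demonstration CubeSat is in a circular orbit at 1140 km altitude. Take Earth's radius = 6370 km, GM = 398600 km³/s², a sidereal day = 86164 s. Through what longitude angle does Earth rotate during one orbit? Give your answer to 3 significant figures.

Semi-major axis a = 6370 + 1140 = 7510 km. Period T = 2π√(a³/μ) = 2π√(7510³/398600) = 6477.0 s = 107.95 min.
During one orbit Earth rotates (6477.0 / 86164) × 360° = 27.06°.

27.1°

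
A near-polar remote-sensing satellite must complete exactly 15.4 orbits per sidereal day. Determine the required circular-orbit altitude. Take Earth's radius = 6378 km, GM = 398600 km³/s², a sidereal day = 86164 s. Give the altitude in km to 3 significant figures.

434 km

Required period T = 86164 / 15.4 = 5595.1 s.
From T = 2π√(a³/μ): a = (μ T²/4π²)^(1/3) = (398600 × 5595.1² / 4π²)^(1/3) = 6812 km.
Altitude h = a − R = 6812 − 6378 = 434 km.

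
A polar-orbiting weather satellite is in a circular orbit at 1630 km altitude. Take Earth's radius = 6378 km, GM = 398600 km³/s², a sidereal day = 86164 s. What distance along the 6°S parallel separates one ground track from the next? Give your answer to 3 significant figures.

Semi-major axis a = 6378 + 1630 = 8008 km. Period T = 2π√(a³/μ) = 2π√(8008³/398600) = 7131.8 s = 118.86 min.
Node shift per orbit = (7131.8/86164) × 360° = 29.80°.
Equatorial spacing = 29.80 × 111.3 km/° = 3317 km.
At 6° latitude, spacing = 3317 × cos(6°) = 3299 km.

3300 km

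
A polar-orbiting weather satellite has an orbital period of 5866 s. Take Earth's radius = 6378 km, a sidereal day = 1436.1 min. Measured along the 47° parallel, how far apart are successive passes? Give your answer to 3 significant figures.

Node shift per orbit = (5866.0/86166) × 360° = 24.51°.
Equatorial spacing = 24.51 × 111.3 km/° = 2728 km.
At 47° latitude, spacing = 2728 × cos(47°) = 1861 km.

1860 km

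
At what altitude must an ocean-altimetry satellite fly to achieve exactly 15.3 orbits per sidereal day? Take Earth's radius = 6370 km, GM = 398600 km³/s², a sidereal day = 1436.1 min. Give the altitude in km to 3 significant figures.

Required period T = 86166 / 15.3 = 5631.8 s.
From T = 2π√(a³/μ): a = (μ T²/4π²)^(1/3) = (398600 × 5631.8² / 4π²)^(1/3) = 6842 km.
Altitude h = a − R = 6842 − 6370 = 472 km.

472 km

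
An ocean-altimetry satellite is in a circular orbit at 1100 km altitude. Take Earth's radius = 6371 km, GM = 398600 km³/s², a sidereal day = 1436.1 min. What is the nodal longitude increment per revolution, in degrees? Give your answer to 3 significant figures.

Semi-major axis a = 6371 + 1100 = 7471 km. Period T = 2π√(a³/μ) = 2π√(7471³/398600) = 6426.6 s = 107.11 min.
During one orbit Earth rotates (6426.6 / 86166) × 360° = 26.85°.

26.9°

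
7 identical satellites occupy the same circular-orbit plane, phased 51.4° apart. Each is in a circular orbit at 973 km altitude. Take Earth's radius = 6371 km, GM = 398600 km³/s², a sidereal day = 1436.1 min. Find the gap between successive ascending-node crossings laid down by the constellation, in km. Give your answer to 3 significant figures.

Semi-major axis a = 6371 + 973 = 7344 km. Period T = 2π√(a³/μ) = 2π√(7344³/398600) = 6263.4 s = 104.39 min.
Single-satellite node shift = (6263.4/86166) × 360° = 26.17°.
With 7 satellites evenly phased, successive equator crossings are 26.17/7 = 3.738° apart.
That is 3.738 × 111.2 = 416 km at the equator.

416 km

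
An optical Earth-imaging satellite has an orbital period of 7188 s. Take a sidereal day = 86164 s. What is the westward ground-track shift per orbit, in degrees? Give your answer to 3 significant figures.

During one orbit Earth rotates (7188.0 / 86164) × 360° = 30.03°.

30.0°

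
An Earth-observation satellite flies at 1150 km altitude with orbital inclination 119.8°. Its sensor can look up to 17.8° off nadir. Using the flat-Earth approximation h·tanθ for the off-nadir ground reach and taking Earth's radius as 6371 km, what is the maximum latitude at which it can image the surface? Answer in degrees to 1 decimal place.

63.5°

Retrograde orbit: the ground track reaches ±(180° − i) = ±(180 − 119.8) = ±60.2°.
Sensor half-swath on the ground ≈ 1150·tan(17.8°) = 369 km = 3.32° of latitude.
Maximum observable latitude ≈ 60.2 + 3.32 = 63.5°.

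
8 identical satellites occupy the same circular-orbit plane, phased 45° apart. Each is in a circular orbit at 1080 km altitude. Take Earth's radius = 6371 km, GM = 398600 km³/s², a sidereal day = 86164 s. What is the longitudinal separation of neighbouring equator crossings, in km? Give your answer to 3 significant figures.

372 km

Semi-major axis a = 6371 + 1080 = 7451 km. Period T = 2π√(a³/μ) = 2π√(7451³/398600) = 6400.8 s = 106.68 min.
Single-satellite node shift = (6400.8/86164) × 360° = 26.74°.
With 8 satellites evenly phased, successive equator crossings are 26.74/8 = 3.343° apart.
That is 3.343 × 111.2 = 372 km at the equator.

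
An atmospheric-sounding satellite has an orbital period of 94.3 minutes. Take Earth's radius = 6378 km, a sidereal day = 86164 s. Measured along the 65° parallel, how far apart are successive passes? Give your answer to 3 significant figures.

1110 km

T = 94.3 min = 5658.0 s.
Node shift per orbit = (5658.0/86164) × 360° = 23.64°.
Equatorial spacing = 23.64 × 111.3 km/° = 2631 km.
At 65° latitude, spacing = 2631 × cos(65°) = 1112 km.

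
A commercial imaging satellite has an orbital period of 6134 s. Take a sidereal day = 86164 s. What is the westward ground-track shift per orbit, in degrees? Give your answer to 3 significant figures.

25.6°

During one orbit Earth rotates (6134.0 / 86164) × 360° = 25.63°.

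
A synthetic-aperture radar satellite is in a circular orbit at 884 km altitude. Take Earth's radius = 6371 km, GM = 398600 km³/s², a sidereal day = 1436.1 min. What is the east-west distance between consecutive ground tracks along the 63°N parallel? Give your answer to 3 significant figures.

Semi-major axis a = 6371 + 884 = 7255 km. Period T = 2π√(a³/μ) = 2π√(7255³/398600) = 6149.9 s = 102.50 min.
Node shift per orbit = (6149.9/86166) × 360° = 25.69°.
Equatorial spacing = 25.69 × 111.2 km/° = 2857 km.
At 63° latitude, spacing = 2857 × cos(63°) = 1297 km.

1300 km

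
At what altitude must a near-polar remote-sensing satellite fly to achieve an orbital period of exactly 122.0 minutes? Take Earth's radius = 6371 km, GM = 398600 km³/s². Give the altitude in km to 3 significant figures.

T = 122.0 min = 7320.0 s.
From T = 2π√(a³/μ): a = (μ T²/4π²)^(1/3) = (398600 × 7320.0² / 4π²)^(1/3) = 8148 km.
Altitude h = a − R = 8148 − 6371 = 1777 km.

1780 km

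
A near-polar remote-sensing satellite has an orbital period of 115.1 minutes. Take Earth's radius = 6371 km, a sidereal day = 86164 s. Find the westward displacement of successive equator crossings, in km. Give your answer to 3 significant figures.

T = 115.1 min = 6906.0 s.
During one orbit Earth rotates (6906.0 / 86164) × 360° = 28.85°.
At the equator that is 28.85° × (2π·6371/360) km/° = 28.85 × 111.2 = 3208 km.

3210 km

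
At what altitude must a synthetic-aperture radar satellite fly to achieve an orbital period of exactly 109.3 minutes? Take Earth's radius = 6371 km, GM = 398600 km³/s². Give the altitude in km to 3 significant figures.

1200 km

T = 109.3 min = 6558.0 s.
From T = 2π√(a³/μ): a = (μ T²/4π²)^(1/3) = (398600 × 6558.0² / 4π²)^(1/3) = 7573 km.
Altitude h = a − R = 7573 − 6371 = 1202 km.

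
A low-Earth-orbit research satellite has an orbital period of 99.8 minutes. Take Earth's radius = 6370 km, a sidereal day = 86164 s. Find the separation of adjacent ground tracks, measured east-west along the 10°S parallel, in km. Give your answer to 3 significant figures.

T = 99.8 min = 5988.0 s.
Node shift per orbit = (5988.0/86164) × 360° = 25.02°.
Equatorial spacing = 25.02 × 111.2 km/° = 2781 km.
At 10° latitude, spacing = 2781 × cos(10°) = 2739 km.

2740 km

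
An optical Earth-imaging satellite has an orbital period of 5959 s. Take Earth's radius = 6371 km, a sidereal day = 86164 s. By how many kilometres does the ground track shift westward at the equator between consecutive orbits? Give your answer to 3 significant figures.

During one orbit Earth rotates (5959.0 / 86164) × 360° = 24.90°.
At the equator that is 24.90° × (2π·6371/360) km/° = 24.90 × 111.2 = 2768 km.

2770 km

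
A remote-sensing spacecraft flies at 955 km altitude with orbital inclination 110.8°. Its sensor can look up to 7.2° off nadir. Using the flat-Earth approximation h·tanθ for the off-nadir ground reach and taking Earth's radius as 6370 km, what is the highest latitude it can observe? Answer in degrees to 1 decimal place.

70.3°

Retrograde orbit: the ground track reaches ±(180° − i) = ±(180 − 110.8) = ±69.2°.
Sensor half-swath on the ground ≈ 955·tan(7.2°) = 121 km = 1.09° of latitude.
Maximum observable latitude ≈ 69.2 + 1.09 = 70.3°.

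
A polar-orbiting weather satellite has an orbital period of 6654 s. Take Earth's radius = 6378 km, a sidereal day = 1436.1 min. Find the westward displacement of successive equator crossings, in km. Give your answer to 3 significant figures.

3090 km

During one orbit Earth rotates (6654.0 / 86166) × 360° = 27.80°.
At the equator that is 27.80° × (2π·6378/360) km/° = 27.80 × 111.3 = 3095 km.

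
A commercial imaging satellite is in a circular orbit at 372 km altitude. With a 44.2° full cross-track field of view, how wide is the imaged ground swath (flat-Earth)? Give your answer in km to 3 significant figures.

Half-angle = 44.2°/2 = 22.1°.
Swath width ≈ 2h·tan(θ/2) = 2 × 372 × tan(22.1°) = 302.1 km.

302 km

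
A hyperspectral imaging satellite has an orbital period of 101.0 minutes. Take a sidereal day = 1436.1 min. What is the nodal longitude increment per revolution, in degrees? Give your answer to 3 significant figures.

T = 101.0 min = 6060.0 s.
During one orbit Earth rotates (6060.0 / 86166) × 360° = 25.32°.

25.3°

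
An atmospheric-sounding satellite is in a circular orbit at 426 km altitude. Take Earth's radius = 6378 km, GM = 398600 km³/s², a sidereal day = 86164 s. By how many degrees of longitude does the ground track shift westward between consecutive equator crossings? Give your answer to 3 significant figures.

Semi-major axis a = 6378 + 426 = 6804 km. Period T = 2π√(a³/μ) = 2π√(6804³/398600) = 5585.4 s = 93.09 min.
During one orbit Earth rotates (5585.4 / 86164) × 360° = 23.34°.

23.3°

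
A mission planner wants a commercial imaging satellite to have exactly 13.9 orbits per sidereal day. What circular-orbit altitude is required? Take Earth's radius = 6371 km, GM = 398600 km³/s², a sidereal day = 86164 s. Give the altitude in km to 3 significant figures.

Required period T = 86164 / 13.9 = 6198.8 s.
From T = 2π√(a³/μ): a = (μ T²/4π²)^(1/3) = (398600 × 6198.8² / 4π²)^(1/3) = 7293 km.
Altitude h = a − R = 7293 − 6371 = 922 km.

922 km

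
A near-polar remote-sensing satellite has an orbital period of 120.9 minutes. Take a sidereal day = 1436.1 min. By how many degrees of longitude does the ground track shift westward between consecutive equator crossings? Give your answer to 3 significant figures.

30.3°

T = 120.9 min = 7254.0 s.
During one orbit Earth rotates (7254.0 / 86166) × 360° = 30.31°.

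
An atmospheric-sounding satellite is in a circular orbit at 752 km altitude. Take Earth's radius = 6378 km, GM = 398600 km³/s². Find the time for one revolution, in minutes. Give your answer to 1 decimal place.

Semi-major axis a = 6378 + 752 = 7130 km. Period T = 2π√(a³/μ) = 2π√(7130³/398600) = 5991.6 s = 99.86 min.

99.9 min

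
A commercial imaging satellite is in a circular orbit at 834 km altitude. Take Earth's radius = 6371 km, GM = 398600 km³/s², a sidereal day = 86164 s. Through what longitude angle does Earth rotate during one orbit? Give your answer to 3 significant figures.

25.4°

Semi-major axis a = 6371 + 834 = 7205 km. Period T = 2π√(a³/μ) = 2π√(7205³/398600) = 6086.4 s = 101.44 min.
During one orbit Earth rotates (6086.4 / 86164) × 360° = 25.43°.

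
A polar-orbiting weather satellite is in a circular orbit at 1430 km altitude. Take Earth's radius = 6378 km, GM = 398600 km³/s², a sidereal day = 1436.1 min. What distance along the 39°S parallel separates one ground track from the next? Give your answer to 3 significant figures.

2480 km

Semi-major axis a = 6378 + 1430 = 7808 km. Period T = 2π√(a³/μ) = 2π√(7808³/398600) = 6866.3 s = 114.44 min.
Node shift per orbit = (6866.3/86166) × 360° = 28.69°.
Equatorial spacing = 28.69 × 111.3 km/° = 3193 km.
At 39° latitude, spacing = 3193 × cos(39°) = 2482 km.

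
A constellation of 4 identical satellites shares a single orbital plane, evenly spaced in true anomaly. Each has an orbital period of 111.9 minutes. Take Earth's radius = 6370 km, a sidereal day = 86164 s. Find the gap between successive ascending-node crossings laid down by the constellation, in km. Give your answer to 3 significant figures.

T = 111.9 min = 6714.0 s.
Single-satellite node shift = (6714.0/86164) × 360° = 28.05°.
With 4 satellites evenly phased, successive equator crossings are 28.05/4 = 7.013° apart.
That is 7.013 × 111.2 = 780 km at the equator.

780 km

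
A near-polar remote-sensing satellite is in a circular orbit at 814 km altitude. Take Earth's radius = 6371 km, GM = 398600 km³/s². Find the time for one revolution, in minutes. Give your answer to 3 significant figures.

Semi-major axis a = 6371 + 814 = 7185 km. Period T = 2π√(a³/μ) = 2π√(7185³/398600) = 6061.1 s = 101.02 min.

101 min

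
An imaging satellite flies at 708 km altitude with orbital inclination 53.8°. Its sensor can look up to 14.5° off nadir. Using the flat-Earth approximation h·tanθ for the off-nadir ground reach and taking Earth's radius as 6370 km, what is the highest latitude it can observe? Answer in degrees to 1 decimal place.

55.4°

For a prograde orbit the ground track reaches latitude ±i = ±53.8°.
Sensor half-swath on the ground ≈ 708·tan(14.5°) = 183 km = 1.65° of latitude.
Maximum observable latitude ≈ 53.8 + 1.65 = 55.4°.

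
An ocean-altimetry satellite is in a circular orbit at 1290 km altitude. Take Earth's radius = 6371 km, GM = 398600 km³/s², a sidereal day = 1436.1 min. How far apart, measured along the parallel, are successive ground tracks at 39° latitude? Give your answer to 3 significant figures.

Semi-major axis a = 6371 + 1290 = 7661 km. Period T = 2π√(a³/μ) = 2π√(7661³/398600) = 6673.3 s = 111.22 min.
Node shift per orbit = (6673.3/86166) × 360° = 27.88°.
Equatorial spacing = 27.88 × 111.2 km/° = 3100 km.
At 39° latitude, spacing = 3100 × cos(39°) = 2409 km.

2410 km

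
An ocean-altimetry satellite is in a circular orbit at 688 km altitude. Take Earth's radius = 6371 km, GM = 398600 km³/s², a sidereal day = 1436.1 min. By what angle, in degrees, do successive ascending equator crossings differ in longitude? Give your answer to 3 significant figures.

Semi-major axis a = 6371 + 688 = 7059 km. Period T = 2π√(a³/μ) = 2π√(7059³/398600) = 5902.4 s = 98.37 min.
During one orbit Earth rotates (5902.4 / 86166) × 360° = 24.66°.

24.7°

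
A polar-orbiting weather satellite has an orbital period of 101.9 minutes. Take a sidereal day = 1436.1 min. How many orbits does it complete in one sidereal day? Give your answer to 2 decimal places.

T = 101.9 min = 6114.0 s.
Orbits per sidereal day = 86166 / 6114.0 = 14.093.

14.09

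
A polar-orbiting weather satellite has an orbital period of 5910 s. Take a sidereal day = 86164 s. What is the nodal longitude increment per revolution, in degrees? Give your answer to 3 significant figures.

24.7°

During one orbit Earth rotates (5910.0 / 86164) × 360° = 24.69°.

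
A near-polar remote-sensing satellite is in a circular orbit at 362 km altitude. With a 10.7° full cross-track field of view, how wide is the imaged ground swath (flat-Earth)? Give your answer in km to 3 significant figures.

67.8 km

Half-angle = 10.7°/2 = 5.35°.
Swath width ≈ 2h·tan(θ/2) = 2 × 362 × tan(5.35°) = 67.8 km.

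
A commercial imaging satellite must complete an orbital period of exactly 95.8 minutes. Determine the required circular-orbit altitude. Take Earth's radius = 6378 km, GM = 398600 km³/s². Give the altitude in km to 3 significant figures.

557 km

T = 95.8 min = 5748.0 s.
From T = 2π√(a³/μ): a = (μ T²/4π²)^(1/3) = (398600 × 5748.0² / 4π²)^(1/3) = 6935 km.
Altitude h = a − R = 6935 − 6378 = 557 km.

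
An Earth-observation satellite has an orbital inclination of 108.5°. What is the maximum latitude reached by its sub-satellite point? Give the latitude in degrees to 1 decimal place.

71.5°

Retrograde orbit: the ground track reaches ±(180° − i) = ±(180 − 108.5) = ±71.5°.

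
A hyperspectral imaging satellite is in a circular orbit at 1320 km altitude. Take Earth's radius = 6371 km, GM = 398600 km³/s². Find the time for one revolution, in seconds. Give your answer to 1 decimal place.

Semi-major axis a = 6371 + 1320 = 7691 km. Period T = 2π√(a³/μ) = 2π√(7691³/398600) = 6712.5 s = 111.88 min.

6712.5 seconds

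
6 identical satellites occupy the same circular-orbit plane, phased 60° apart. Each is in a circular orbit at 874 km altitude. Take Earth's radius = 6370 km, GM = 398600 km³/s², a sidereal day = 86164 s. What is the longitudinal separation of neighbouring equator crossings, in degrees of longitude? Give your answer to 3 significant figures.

4.27°

Semi-major axis a = 6370 + 874 = 7244 km. Period T = 2π√(a³/μ) = 2π√(7244³/398600) = 6135.9 s = 102.27 min.
Single-satellite node shift = (6135.9/86164) × 360° = 25.64°.
With 6 satellites evenly phased, successive equator crossings are 25.64/6 = 4.273° apart.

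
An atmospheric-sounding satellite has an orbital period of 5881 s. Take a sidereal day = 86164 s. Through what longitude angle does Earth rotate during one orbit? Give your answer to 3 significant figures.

During one orbit Earth rotates (5881.0 / 86164) × 360° = 24.57°.

24.6°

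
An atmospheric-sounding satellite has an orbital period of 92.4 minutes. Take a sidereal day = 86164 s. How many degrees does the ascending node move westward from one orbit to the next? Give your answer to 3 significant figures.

23.2°

T = 92.4 min = 5544.0 s.
During one orbit Earth rotates (5544.0 / 86164) × 360° = 23.16°.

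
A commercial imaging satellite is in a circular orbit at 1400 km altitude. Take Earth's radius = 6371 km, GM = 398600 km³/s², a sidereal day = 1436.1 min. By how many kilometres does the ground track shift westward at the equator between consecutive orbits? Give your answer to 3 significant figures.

Semi-major axis a = 6371 + 1400 = 7771 km. Period T = 2π√(a³/μ) = 2π√(7771³/398600) = 6817.5 s = 113.63 min.
During one orbit Earth rotates (6817.5 / 86166) × 360° = 28.48°.
At the equator that is 28.48° × (2π·6371/360) km/° = 28.48 × 111.2 = 3167 km.

3170 km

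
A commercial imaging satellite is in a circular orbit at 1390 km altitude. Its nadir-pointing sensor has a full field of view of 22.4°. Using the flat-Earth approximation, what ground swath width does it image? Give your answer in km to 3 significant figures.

550 km

Half-angle = 22.4°/2 = 11.2°.
Swath width ≈ 2h·tan(θ/2) = 2 × 1390 × tan(11.2°) = 550.5 km.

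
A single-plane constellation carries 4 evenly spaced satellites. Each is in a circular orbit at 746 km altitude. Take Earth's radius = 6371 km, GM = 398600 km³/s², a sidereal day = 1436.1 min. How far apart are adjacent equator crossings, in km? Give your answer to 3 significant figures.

694 km

Semi-major axis a = 6371 + 746 = 7117 km. Period T = 2π√(a³/μ) = 2π√(7117³/398600) = 5975.3 s = 99.59 min.
Single-satellite node shift = (5975.3/86166) × 360° = 24.96°.
With 4 satellites evenly phased, successive equator crossings are 24.96/4 = 6.241° apart.
That is 6.241 × 111.2 = 694 km at the equator.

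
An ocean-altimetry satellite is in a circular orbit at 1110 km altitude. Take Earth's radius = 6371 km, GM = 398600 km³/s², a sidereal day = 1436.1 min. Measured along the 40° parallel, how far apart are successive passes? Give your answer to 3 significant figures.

2290 km

Semi-major axis a = 6371 + 1110 = 7481 km. Period T = 2π√(a³/μ) = 2π√(7481³/398600) = 6439.5 s = 107.32 min.
Node shift per orbit = (6439.5/86166) × 360° = 26.90°.
Equatorial spacing = 26.90 × 111.2 km/° = 2992 km.
At 40° latitude, spacing = 2992 × cos(40°) = 2292 km.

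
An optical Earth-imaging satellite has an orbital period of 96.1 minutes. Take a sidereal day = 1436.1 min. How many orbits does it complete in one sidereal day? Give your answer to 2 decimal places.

14.94

T = 96.1 min = 5766.0 s.
Orbits per sidereal day = 86166 / 5766.0 = 14.944.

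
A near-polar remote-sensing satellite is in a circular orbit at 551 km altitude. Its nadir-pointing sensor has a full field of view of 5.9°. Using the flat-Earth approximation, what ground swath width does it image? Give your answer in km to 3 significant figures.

Half-angle = 5.9°/2 = 2.95°.
Swath width ≈ 2h·tan(θ/2) = 2 × 551 × tan(2.95°) = 56.8 km.

56.8 km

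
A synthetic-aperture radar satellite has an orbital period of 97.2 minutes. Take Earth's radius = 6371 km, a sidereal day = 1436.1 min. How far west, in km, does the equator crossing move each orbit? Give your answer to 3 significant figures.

2710 km

T = 97.2 min = 5832.0 s.
During one orbit Earth rotates (5832.0 / 86166) × 360° = 24.37°.
At the equator that is 24.37° × (2π·6371/360) km/° = 24.37 × 111.2 = 2709 km.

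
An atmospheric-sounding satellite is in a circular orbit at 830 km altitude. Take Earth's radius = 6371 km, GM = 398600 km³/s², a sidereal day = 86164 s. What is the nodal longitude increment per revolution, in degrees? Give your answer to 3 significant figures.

25.4°

Semi-major axis a = 6371 + 830 = 7201 km. Period T = 2π√(a³/μ) = 2π√(7201³/398600) = 6081.4 s = 101.36 min.
During one orbit Earth rotates (6081.4 / 86164) × 360° = 25.41°.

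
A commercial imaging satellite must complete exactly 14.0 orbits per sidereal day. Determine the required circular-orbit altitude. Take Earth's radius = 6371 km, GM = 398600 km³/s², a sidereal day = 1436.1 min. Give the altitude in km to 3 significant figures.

888 km

Required period T = 86166 / 14.0 = 6154.7 s.
From T = 2π√(a³/μ): a = (μ T²/4π²)^(1/3) = (398600 × 6154.7² / 4π²)^(1/3) = 7259 km.
Altitude h = a − R = 7259 − 6371 = 888 km.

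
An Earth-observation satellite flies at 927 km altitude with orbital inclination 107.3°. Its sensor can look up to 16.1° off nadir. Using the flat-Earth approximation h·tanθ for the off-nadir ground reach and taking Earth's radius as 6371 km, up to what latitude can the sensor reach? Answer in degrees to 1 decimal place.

75.1°

Retrograde orbit: the ground track reaches ±(180° − i) = ±(180 − 107.3) = ±72.7°.
Sensor half-swath on the ground ≈ 927·tan(16.1°) = 268 km = 2.41° of latitude.
Maximum observable latitude ≈ 72.7 + 2.41 = 75.1°.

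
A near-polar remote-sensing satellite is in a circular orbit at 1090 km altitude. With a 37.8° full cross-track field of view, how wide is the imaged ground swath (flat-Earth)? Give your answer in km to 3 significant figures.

Half-angle = 37.8°/2 = 18.9°.
Swath width ≈ 2h·tan(θ/2) = 2 × 1090 × tan(18.9°) = 746.4 km.

746 km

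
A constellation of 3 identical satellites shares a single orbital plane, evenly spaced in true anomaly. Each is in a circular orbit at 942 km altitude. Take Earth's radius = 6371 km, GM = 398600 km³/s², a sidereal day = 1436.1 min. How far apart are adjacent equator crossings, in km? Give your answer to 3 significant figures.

964 km

Semi-major axis a = 6371 + 942 = 7313 km. Period T = 2π√(a³/μ) = 2π√(7313³/398600) = 6223.8 s = 103.73 min.
Single-satellite node shift = (6223.8/86166) × 360° = 26.00°.
With 3 satellites evenly phased, successive equator crossings are 26.00/3 = 8.668° apart.
That is 8.668 × 111.2 = 964 km at the equator.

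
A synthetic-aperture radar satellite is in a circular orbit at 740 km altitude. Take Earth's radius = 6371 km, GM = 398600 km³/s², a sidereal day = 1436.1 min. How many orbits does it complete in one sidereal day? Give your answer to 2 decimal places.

14.44

Semi-major axis a = 6371 + 740 = 7111 km. Period T = 2π√(a³/μ) = 2π√(7111³/398600) = 5967.7 s = 99.46 min.
Orbits per sidereal day = 86166 / 5967.7 = 14.439.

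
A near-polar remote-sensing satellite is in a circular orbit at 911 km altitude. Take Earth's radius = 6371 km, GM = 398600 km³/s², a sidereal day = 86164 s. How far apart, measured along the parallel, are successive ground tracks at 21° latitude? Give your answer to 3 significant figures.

Semi-major axis a = 6371 + 911 = 7282 km. Period T = 2π√(a³/μ) = 2π√(7282³/398600) = 6184.3 s = 103.07 min.
Node shift per orbit = (6184.3/86164) × 360° = 25.84°.
Equatorial spacing = 25.84 × 111.2 km/° = 2873 km.
At 21° latitude, spacing = 2873 × cos(21°) = 2682 km.

2680 km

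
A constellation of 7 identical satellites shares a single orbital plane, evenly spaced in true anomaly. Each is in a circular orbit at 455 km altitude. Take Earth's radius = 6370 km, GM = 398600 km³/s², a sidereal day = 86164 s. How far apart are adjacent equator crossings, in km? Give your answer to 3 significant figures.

372 km

Semi-major axis a = 6370 + 455 = 6825 km. Period T = 2π√(a³/μ) = 2π√(6825³/398600) = 5611.3 s = 93.52 min.
Single-satellite node shift = (5611.3/86164) × 360° = 23.44°.
With 7 satellites evenly phased, successive equator crossings are 23.44/7 = 3.349° apart.
That is 3.349 × 111.2 = 372 km at the equator.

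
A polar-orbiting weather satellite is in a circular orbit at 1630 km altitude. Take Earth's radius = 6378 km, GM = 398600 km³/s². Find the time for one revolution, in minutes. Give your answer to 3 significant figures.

Semi-major axis a = 6378 + 1630 = 8008 km. Period T = 2π√(a³/μ) = 2π√(8008³/398600) = 7131.8 s = 118.86 min.

119 min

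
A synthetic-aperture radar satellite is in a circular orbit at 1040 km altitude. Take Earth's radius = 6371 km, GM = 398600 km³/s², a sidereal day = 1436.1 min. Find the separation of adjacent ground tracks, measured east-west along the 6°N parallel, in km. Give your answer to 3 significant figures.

Semi-major axis a = 6371 + 1040 = 7411 km. Period T = 2π√(a³/μ) = 2π√(7411³/398600) = 6349.3 s = 105.82 min.
Node shift per orbit = (6349.3/86166) × 360° = 26.53°.
Equatorial spacing = 26.53 × 111.2 km/° = 2950 km.
At 6° latitude, spacing = 2950 × cos(6°) = 2934 km.

2930 km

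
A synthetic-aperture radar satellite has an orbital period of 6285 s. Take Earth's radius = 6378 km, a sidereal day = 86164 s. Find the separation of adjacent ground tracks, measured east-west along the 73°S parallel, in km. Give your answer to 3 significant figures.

855 km

Node shift per orbit = (6285.0/86164) × 360° = 26.26°.
Equatorial spacing = 26.26 × 111.3 km/° = 2923 km.
At 73° latitude, spacing = 2923 × cos(73°) = 855 km.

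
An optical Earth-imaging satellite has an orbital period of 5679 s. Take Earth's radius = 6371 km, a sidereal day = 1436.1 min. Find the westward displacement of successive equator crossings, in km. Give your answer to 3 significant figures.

During one orbit Earth rotates (5679.0 / 86166) × 360° = 23.73°.
At the equator that is 23.73° × (2π·6371/360) km/° = 23.73 × 111.2 = 2638 km.

2640 km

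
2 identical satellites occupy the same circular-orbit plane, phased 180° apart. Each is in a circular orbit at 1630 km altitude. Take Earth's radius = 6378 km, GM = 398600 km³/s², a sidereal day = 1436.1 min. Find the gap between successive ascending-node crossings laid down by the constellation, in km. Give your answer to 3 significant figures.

1660 km

Semi-major axis a = 6378 + 1630 = 8008 km. Period T = 2π√(a³/μ) = 2π√(8008³/398600) = 7131.8 s = 118.86 min.
Single-satellite node shift = (7131.8/86166) × 360° = 29.80°.
With 2 satellites evenly phased, successive equator crossings are 29.80/2 = 14.898° apart.
That is 14.898 × 111.3 = 1658 km at the equator.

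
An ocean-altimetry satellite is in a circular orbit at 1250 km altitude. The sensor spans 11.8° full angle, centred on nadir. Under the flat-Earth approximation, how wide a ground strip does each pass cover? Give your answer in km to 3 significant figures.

Half-angle = 11.8°/2 = 5.9°.
Swath width ≈ 2h·tan(θ/2) = 2 × 1250 × tan(5.9°) = 258.3 km.

258 km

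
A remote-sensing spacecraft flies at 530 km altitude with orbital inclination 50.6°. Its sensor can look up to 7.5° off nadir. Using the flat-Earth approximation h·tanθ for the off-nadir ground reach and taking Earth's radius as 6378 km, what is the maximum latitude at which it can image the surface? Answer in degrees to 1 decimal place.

51.2°

For a prograde orbit the ground track reaches latitude ±i = ±50.6°.
Sensor half-swath on the ground ≈ 530·tan(7.5°) = 70 km = 0.63° of latitude.
Maximum observable latitude ≈ 50.6 + 0.63 = 51.2°.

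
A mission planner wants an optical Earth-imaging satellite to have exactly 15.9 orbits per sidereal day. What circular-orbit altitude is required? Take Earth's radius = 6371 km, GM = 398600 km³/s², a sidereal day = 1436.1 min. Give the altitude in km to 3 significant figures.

Required period T = 86166 / 15.9 = 5419.2 s.
From T = 2π√(a³/μ): a = (μ T²/4π²)^(1/3) = (398600 × 5419.2² / 4π²)^(1/3) = 6668 km.
Altitude h = a − R = 6668 − 6371 = 297 km.

297 km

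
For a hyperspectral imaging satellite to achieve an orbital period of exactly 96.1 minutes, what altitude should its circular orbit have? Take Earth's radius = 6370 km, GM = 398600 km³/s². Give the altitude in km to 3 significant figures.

580 km

T = 96.1 min = 5766.0 s.
From T = 2π√(a³/μ): a = (μ T²/4π²)^(1/3) = (398600 × 5766.0² / 4π²)^(1/3) = 6950 km.
Altitude h = a − R = 6950 − 6370 = 580 km.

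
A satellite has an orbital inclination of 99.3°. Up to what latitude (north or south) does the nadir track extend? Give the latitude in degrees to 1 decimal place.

80.7°

Retrograde orbit: the ground track reaches ±(180° − i) = ±(180 − 99.3) = ±80.7°.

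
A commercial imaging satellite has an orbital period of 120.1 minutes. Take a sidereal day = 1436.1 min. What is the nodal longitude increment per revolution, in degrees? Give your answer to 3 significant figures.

30.1°

T = 120.1 min = 7206.0 s.
During one orbit Earth rotates (7206.0 / 86166) × 360° = 30.11°.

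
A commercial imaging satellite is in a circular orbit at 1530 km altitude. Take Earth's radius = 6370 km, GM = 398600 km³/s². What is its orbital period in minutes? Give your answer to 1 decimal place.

116.5 min

Semi-major axis a = 6370 + 1530 = 7900 km. Period T = 2π√(a³/μ) = 2π√(7900³/398600) = 6988.0 s = 116.47 min.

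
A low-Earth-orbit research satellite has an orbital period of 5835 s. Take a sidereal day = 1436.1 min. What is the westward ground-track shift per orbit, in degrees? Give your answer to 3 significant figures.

24.4°

During one orbit Earth rotates (5835.0 / 86166) × 360° = 24.38°.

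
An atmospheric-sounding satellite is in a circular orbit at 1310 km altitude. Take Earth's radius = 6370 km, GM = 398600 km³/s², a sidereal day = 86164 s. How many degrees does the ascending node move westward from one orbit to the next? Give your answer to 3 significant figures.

28.0°

Semi-major axis a = 6370 + 1310 = 7680 km. Period T = 2π√(a³/μ) = 2π√(7680³/398600) = 6698.1 s = 111.64 min.
During one orbit Earth rotates (6698.1 / 86164) × 360° = 27.99°.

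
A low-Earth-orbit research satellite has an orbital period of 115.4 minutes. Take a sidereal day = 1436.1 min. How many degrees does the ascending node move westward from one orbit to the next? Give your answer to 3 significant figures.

T = 115.4 min = 6924.0 s.
During one orbit Earth rotates (6924.0 / 86166) × 360° = 28.93°.

28.9°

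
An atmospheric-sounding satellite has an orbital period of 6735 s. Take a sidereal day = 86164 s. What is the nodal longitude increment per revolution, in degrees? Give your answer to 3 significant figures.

During one orbit Earth rotates (6735.0 / 86164) × 360° = 28.14°.

28.1°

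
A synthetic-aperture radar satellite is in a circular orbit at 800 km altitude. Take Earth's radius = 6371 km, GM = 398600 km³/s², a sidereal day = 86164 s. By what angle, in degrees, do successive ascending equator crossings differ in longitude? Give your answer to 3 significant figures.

Semi-major axis a = 6371 + 800 = 7171 km. Period T = 2π√(a³/μ) = 2π√(7171³/398600) = 6043.4 s = 100.72 min.
During one orbit Earth rotates (6043.4 / 86164) × 360° = 25.25°.

25.2°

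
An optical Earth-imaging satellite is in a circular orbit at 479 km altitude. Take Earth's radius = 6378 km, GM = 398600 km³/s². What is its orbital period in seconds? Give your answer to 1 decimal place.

5650.8 seconds

Semi-major axis a = 6378 + 479 = 6857 km. Period T = 2π√(a³/μ) = 2π√(6857³/398600) = 5650.8 s = 94.18 min.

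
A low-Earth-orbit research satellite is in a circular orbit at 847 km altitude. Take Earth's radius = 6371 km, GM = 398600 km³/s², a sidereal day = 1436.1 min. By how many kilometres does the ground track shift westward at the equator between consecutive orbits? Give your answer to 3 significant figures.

2840 km

Semi-major axis a = 6371 + 847 = 7218 km. Period T = 2π√(a³/μ) = 2π√(7218³/398600) = 6102.9 s = 101.72 min.
During one orbit Earth rotates (6102.9 / 86166) × 360° = 25.50°.
At the equator that is 25.50° × (2π·6371/360) km/° = 25.50 × 111.2 = 2835 km.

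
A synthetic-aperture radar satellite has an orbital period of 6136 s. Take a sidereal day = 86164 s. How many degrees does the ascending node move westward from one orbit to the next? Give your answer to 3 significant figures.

During one orbit Earth rotates (6136.0 / 86164) × 360° = 25.64°.

25.6°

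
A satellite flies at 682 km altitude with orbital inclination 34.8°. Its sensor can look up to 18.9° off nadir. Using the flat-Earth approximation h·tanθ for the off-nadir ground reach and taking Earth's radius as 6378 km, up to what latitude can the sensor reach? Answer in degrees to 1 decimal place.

For a prograde orbit the ground track reaches latitude ±i = ±34.8°.
Sensor half-swath on the ground ≈ 682·tan(18.9°) = 234 km = 2.10° of latitude.
Maximum observable latitude ≈ 34.8 + 2.10 = 36.9°.

36.9°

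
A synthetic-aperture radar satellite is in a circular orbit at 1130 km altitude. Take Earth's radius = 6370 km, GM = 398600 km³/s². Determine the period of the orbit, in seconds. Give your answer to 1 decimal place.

Semi-major axis a = 6370 + 1130 = 7500 km. Period T = 2π√(a³/μ) = 2π√(7500³/398600) = 6464.0 s = 107.73 min.

6464.0 seconds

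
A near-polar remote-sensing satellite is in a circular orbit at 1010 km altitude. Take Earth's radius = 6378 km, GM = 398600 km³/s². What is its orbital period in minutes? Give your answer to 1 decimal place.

105.3 min

Semi-major axis a = 6378 + 1010 = 7388 km. Period T = 2π√(a³/μ) = 2π√(7388³/398600) = 6319.8 s = 105.33 min.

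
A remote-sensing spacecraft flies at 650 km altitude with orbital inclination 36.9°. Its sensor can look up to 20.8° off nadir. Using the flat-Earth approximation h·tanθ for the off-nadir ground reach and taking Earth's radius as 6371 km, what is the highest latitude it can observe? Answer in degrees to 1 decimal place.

39.1°

For a prograde orbit the ground track reaches latitude ±i = ±36.9°.
Sensor half-swath on the ground ≈ 650·tan(20.8°) = 247 km = 2.22° of latitude.
Maximum observable latitude ≈ 36.9 + 2.22 = 39.1°.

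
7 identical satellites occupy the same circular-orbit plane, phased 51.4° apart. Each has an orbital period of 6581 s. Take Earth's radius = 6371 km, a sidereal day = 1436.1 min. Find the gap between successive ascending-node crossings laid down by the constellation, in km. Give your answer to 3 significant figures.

437 km

Single-satellite node shift = (6581.0/86166) × 360° = 27.50°.
With 7 satellites evenly phased, successive equator crossings are 27.50/7 = 3.928° apart.
That is 3.928 × 111.2 = 437 km at the equator.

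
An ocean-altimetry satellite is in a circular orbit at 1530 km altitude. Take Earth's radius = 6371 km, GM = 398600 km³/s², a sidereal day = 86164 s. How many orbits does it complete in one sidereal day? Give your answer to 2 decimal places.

12.33

Semi-major axis a = 6371 + 1530 = 7901 km. Period T = 2π√(a³/μ) = 2π√(7901³/398600) = 6989.3 s = 116.49 min.
Orbits per sidereal day = 86164 / 6989.3 = 12.328.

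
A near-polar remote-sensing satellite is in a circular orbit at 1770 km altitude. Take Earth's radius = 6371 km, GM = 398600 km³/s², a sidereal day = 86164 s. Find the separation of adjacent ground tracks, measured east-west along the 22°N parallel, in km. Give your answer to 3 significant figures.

3150 km

Semi-major axis a = 6371 + 1770 = 8141 km. Period T = 2π√(a³/μ) = 2π√(8141³/398600) = 7310.2 s = 121.84 min.
Node shift per orbit = (7310.2/86164) × 360° = 30.54°.
Equatorial spacing = 30.54 × 111.2 km/° = 3396 km.
At 22° latitude, spacing = 3396 × cos(22°) = 3149 km.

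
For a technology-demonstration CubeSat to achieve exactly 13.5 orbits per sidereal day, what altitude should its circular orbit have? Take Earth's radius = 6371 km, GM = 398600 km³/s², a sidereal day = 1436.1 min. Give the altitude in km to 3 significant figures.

Required period T = 86166 / 13.5 = 6382.7 s.
From T = 2π√(a³/μ): a = (μ T²/4π²)^(1/3) = (398600 × 6382.7² / 4π²)^(1/3) = 7437 km.
Altitude h = a − R = 7437 − 6371 = 1066 km.

1070 km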